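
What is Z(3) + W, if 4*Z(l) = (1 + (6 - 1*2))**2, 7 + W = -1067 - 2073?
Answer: -12563/4 ≈ -3140.8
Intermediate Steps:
W = -3147 (W = -7 + (-1067 - 2073) = -7 - 3140 = -3147)
Z(l) = 25/4 (Z(l) = (1 + (6 - 1*2))**2/4 = (1 + (6 - 2))**2/4 = (1 + 4)**2/4 = (1/4)*5**2 = (1/4)*25 = 25/4)
Z(3) + W = 25/4 - 3147 = -12563/4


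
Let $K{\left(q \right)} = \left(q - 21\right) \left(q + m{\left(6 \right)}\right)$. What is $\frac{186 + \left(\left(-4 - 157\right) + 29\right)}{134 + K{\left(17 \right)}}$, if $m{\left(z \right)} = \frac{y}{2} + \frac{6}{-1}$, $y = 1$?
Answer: $\frac{27}{44} \approx 0.61364$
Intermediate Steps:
$m{\left(z \right)} = - \frac{11}{2}$ ($m{\left(z \right)} = 1 \cdot \frac{1}{2} + \frac{6}{-1} = 1 \cdot \frac{1}{2} + 6 \left(-1\right) = \frac{1}{2} - 6 = - \frac{11}{2}$)
$K{\left(q \right)} = \left(-21 + q\right) \left(- \frac{11}{2} + q\right)$ ($K{\left(q \right)} = \left(q - 21\right) \left(q - \frac{11}{2}\right) = \left(-21 + q\right) \left(- \frac{11}{2} + q\right)$)
$\frac{186 + \left(\left(-4 - 157\right) + 29\right)}{134 + K{\left(17 \right)}} = \frac{186 + \left(\left(-4 - 157\right) + 29\right)}{134 + \left(\frac{231}{2} + 17^{2} - \frac{901}{2}\right)} = \frac{186 + \left(-161 + 29\right)}{134 + \left(\frac{231}{2} + 289 - \frac{901}{2}\right)} = \frac{186 - 132}{134 - 46} = \frac{54}{88} = 54 \cdot \frac{1}{88} = \frac{27}{44}$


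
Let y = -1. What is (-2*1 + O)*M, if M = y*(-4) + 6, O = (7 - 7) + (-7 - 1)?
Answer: -100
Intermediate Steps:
O = -8 (O = 0 - 8 = -8)
M = 10 (M = -1*(-4) + 6 = 4 + 6 = 10)
(-2*1 + O)*M = (-2*1 - 8)*10 = (-2 - 8)*10 = -10*10 = -100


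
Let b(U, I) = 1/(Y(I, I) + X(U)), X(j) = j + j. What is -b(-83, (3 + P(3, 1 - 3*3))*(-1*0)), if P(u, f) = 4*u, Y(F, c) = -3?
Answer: 1/169 ≈ 0.0059172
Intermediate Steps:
X(j) = 2*j
b(U, I) = 1/(-3 + 2*U)
-b(-83, (3 + P(3, 1 - 3*3))*(-1*0)) = -1/(-3 + 2*(-83)) = -1/(-3 - 166) = -1/(-169) = -1*(-1/169) = 1/169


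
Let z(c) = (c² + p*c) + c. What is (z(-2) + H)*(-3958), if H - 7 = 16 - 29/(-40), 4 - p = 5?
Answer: -2194711/20 ≈ -1.0974e+5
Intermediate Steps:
p = -1 (p = 4 - 1*5 = 4 - 5 = -1)
H = 949/40 (H = 7 + (16 - 29/(-40)) = 7 + (16 - 29*(-1/40)) = 7 + (16 + 29/40) = 7 + 669/40 = 949/40 ≈ 23.725)
z(c) = c² (z(c) = (c² - c) + c = c²)
(z(-2) + H)*(-3958) = ((-2)² + 949/40)*(-3958) = (4 + 949/40)*(-3958) = (1109/40)*(-3958) = -2194711/20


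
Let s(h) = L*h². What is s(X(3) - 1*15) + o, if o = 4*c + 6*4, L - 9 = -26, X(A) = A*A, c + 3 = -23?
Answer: -692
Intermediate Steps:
c = -26 (c = -3 - 23 = -26)
X(A) = A²
L = -17 (L = 9 - 26 = -17)
s(h) = -17*h²
o = -80 (o = 4*(-26) + 6*4 = -104 + 24 = -80)
s(X(3) - 1*15) + o = -17*(3² - 1*15)² - 80 = -17*(9 - 15)² - 80 = -17*(-6)² - 80 = -17*36 - 80 = -612 - 80 = -692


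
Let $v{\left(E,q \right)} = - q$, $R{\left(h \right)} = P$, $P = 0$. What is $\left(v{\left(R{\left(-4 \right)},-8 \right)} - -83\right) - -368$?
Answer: $459$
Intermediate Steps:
$R{\left(h \right)} = 0$
$\left(v{\left(R{\left(-4 \right)},-8 \right)} - -83\right) - -368 = \left(\left(-1\right) \left(-8\right) - -83\right) - -368 = \left(8 + 83\right) + 368 = 91 + 368 = 459$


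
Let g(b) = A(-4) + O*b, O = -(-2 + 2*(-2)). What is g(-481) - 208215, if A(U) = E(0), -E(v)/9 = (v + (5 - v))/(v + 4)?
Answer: -844449/4 ≈ -2.1111e+5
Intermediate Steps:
E(v) = -45/(4 + v) (E(v) = -9*(v + (5 - v))/(v + 4) = -45/(4 + v))
A(U) = -45/4 (A(U) = -45/(4 + 0) = -45/4)
O = 6 (O = -(-2 - 4) = -1*(-6) = 6)
g(b) = -45/4 + 6*b
g(-481) - 208215 = (-45/4 + 6*(-481)) - 208215 = (-45/4 - 2886) - 208215 = -11589/4 - 208215 = -844449/4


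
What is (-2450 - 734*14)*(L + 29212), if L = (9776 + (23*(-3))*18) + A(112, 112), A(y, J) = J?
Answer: -481780908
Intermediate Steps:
L = 8646 (L = (9776 + (23*(-3))*18) + 112 = (9776 - 69*18) + 112 = (9776 - 1242) + 112 = 8534 + 112 = 8646)
(-2450 - 734*14)*(L + 29212) = (-2450 - 734*14)*(8646 + 29212) = (-2450 - 10276)*37858 = -12726*37858 = -481780908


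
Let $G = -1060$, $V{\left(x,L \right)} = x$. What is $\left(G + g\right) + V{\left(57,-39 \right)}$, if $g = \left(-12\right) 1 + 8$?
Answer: $-1007$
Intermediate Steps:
$g = -4$ ($g = -12 + 8 = -4$)
$\left(G + g\right) + V{\left(57,-39 \right)} = \left(-1060 - 4\right) + 57 = -1064 + 57 = -1007$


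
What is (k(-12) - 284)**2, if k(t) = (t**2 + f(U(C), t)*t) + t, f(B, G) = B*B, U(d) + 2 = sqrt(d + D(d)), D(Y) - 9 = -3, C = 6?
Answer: 145984 - 66048*sqrt(3) ≈ 31586.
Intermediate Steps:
D(Y) = 6 (D(Y) = 9 - 3 = 6)
U(d) = -2 + sqrt(6 + d) (U(d) = -2 + sqrt(d + 6) = -2 + sqrt(6 + d))
f(B, G) = B**2
k(t) = t + t**2 + t*(-2 + 2*sqrt(3))**2 (k(t) = (t**2 + (-2 + sqrt(6 + 6))**2*t) + t = (t**2 + (-2 + sqrt(12))**2*t) + t = (t**2 + (-2 + 2*sqrt(3))**2*t) + t = (t**2 + t*(-2 + 2*sqrt(3))**2) + t = t + t**2 + t*(-2 + 2*sqrt(3))**2)
(k(-12) - 284)**2 = (-12*(17 - 12 - 8*sqrt(3)) - 284)**2 = (-12*(5 - 8*sqrt(3)) - 284)**2 = ((-60 + 96*sqrt(3)) - 284)**2 = (-344 + 96*sqrt(3))**2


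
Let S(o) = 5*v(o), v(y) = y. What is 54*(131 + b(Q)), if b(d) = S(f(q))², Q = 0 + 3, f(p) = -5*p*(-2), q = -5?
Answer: 3382074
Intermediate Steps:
f(p) = 10*p
Q = 3
S(o) = 5*o
b(d) = 62500 (b(d) = (5*(10*(-5)))² = (5*(-50))² = (-250)² = 62500)
54*(131 + b(Q)) = 54*(131 + 62500) = 54*62631 = 3382074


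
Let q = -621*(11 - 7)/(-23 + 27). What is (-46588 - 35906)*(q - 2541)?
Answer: 260846028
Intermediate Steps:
q = -621 (q = -2484/4 = -621*1 = -621)
(-46588 - 35906)*(q - 2541) = (-46588 - 35906)*(-621 - 2541) = -82494*(-3162) = 260846028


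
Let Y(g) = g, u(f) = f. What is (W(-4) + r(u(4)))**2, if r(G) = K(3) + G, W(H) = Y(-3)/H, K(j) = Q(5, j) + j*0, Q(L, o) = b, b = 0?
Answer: 361/16 ≈ 22.563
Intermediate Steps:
Q(L, o) = 0
K(j) = 0 (K(j) = 0 + j*0 = 0 + 0 = 0)
W(H) = -3/H
r(G) = G (r(G) = 0 + G = G)
(W(-4) + r(u(4)))**2 = (-3/(-4) + 4)**2 = (-3*(-1/4) + 4)**2 = (3/4 + 4)**2 = (19/4)**2 = 361/16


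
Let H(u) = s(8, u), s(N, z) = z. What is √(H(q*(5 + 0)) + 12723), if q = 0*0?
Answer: √12723 ≈ 112.80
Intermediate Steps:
q = 0
H(u) = u
√(H(q*(5 + 0)) + 12723) = √(0*(5 + 0) + 12723) = √(0*5 + 12723) = √(0 + 12723) = √12723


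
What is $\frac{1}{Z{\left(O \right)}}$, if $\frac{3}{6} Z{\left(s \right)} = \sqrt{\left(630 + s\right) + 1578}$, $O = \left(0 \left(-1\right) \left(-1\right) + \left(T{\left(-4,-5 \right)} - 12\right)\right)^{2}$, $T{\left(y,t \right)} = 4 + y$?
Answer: $\frac{\sqrt{3}}{168} \approx 0.01031$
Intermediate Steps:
$O = 144$ ($O = \left(0 \left(-1\right) \left(-1\right) + \left(\left(4 - 4\right) - 12\right)\right)^{2} = \left(0 \left(-1\right) + \left(0 - 12\right)\right)^{2} = \left(0 - 12\right)^{2} = \left(-12\right)^{2} = 144$)
$Z{\left(s \right)} = 2 \sqrt{2208 + s}$ ($Z{\left(s \right)} = 2 \sqrt{\left(630 + s\right) + 1578} = 2 \sqrt{2208 + s}$)
$\frac{1}{Z{\left(O \right)}} = \frac{1}{2 \sqrt{2208 + 144}} = \frac{1}{2 \sqrt{2352}} = \frac{1}{2 \cdot 28 \sqrt{3}} = \frac{1}{56 \sqrt{3}} = \frac{\sqrt{3}}{168}$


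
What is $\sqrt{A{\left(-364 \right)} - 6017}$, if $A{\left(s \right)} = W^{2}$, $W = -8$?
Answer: $i \sqrt{5953} \approx 77.156 i$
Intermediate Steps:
$A{\left(s \right)} = 64$ ($A{\left(s \right)} = \left(-8\right)^{2} = 64$)
$\sqrt{A{\left(-364 \right)} - 6017} = \sqrt{64 - 6017} = \sqrt{-5953} = i \sqrt{5953}$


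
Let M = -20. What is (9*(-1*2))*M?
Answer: 360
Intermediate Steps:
(9*(-1*2))*M = (9*(-1*2))*(-20) = (9*(-2))*(-20) = -18*(-20) = 360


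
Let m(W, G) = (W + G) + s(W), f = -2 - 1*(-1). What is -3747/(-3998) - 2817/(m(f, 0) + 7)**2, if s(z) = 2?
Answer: -5511279/127936 ≈ -43.078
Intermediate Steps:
f = -1 (f = -2 + 1 = -1)
m(W, G) = 2 + G + W (m(W, G) = (W + G) + 2 = (G + W) + 2 = 2 + G + W)
-3747/(-3998) - 2817/(m(f, 0) + 7)**2 = -3747/(-3998) - 2817/((2 + 0 - 1) + 7)**2 = -3747*(-1/3998) - 2817/(1 + 7)**2 = 3747/3998 - 2817/(8**2) = 3747/3998 - 2817/64 = -5511279/127936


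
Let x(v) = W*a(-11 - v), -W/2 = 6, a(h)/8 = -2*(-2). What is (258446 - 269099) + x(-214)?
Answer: -11037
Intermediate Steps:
a(h) = 32 (a(h) = 8*(-2*(-2)) = 8*4 = 32)
W = -12 (W = -2*6 = -12)
x(v) = -384 (x(v) = -12*32 = -384)
(258446 - 269099) + x(-214) = (258446 - 269099) - 384 = -10653 - 384 = -11037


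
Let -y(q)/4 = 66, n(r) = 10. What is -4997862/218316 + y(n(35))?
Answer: -10438881/36386 ≈ -286.89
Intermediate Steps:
y(q) = -264 (y(q) = -4*66 = -264)
-4997862/218316 + y(n(35)) = -4997862/218316 - 264 = -4997862*1/218316 - 264 = -832977/36386 - 264 = -10438881/36386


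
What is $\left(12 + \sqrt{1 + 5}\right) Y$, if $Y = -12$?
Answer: $-144 - 12 \sqrt{6} \approx -173.39$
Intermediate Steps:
$\left(12 + \sqrt{1 + 5}\right) Y = \left(12 + \sqrt{1 + 5}\right) \left(-12\right) = \left(12 + \sqrt{6}\right) \left(-12\right) = -144 - 12 \sqrt{6}$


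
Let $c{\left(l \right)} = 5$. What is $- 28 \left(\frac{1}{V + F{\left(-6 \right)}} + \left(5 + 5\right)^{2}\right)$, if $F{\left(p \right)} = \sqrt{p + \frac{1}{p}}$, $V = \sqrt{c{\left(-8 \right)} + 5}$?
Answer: $\frac{56 \left(-3 - 300 \sqrt{10} - 50 i \sqrt{222}\right)}{6 \sqrt{10} + i \sqrt{222}} \approx -2805.5 + 4.3009 i$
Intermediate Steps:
$V = \sqrt{10}$ ($V = \sqrt{5 + 5} = \sqrt{10} \approx 3.1623$)
$- 28 \left(\frac{1}{V + F{\left(-6 \right)}} + \left(5 + 5\right)^{2}\right) = - 28 \left(\frac{1}{\sqrt{10} + \sqrt{-6 + \frac{1}{-6}}} + \left(5 + 5\right)^{2}\right) = - 28 \left(\frac{1}{\sqrt{10} + \sqrt{-6 - \frac{1}{6}}} + 10^{2}\right) = - 28 \left(\frac{1}{\sqrt{10} + \sqrt{- \frac{37}{6}}} + 100\right) = - 28 \left(\frac{1}{\sqrt{10} + \frac{i \sqrt{222}}{6}} + 100\right) = - 28 \left(100 + \frac{1}{\sqrt{10} + \frac{i \sqrt{222}}{6}}\right) = -2800 - \frac{28}{\sqrt{10} + \frac{i \sqrt{222}}{6}}$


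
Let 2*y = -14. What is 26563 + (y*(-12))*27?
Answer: 28831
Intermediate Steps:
y = -7 (y = (½)*(-14) = -7)
26563 + (y*(-12))*27 = 26563 - 7*(-12)*27 = 26563 + 84*27 = 26563 + 2268 = 28831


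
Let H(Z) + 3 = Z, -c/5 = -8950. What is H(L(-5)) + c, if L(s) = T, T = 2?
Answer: 44749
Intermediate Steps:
L(s) = 2
c = 44750 (c = -5*(-8950) = 44750)
H(Z) = -3 + Z
H(L(-5)) + c = (-3 + 2) + 44750 = -1 + 44750 = 44749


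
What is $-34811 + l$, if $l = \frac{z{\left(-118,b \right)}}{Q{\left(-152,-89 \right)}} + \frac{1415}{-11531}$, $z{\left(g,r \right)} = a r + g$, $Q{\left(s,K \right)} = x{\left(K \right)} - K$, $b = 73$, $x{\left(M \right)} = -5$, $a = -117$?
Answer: $- \frac{4831148519}{138372} \approx -34914.0$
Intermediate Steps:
$Q{\left(s,K \right)} = -5 - K$
$z{\left(g,r \right)} = g - 117 r$ ($z{\left(g,r \right)} = - 117 r + g = g - 117 r$)
$l = - \frac{14280827}{138372}$ ($l = \frac{-118 - 8541}{-5 - -89} + \frac{1415}{-11531} = \frac{-118 - 8541}{-5 + 89} + 1415 \left(- \frac{1}{11531}\right) = - \frac{8659}{84} - \frac{1415}{11531} = \left(-8659\right) \frac{1}{84} - \frac{1415}{11531} = - \frac{1237}{12} - \frac{1415}{11531} = - \frac{14280827}{138372} \approx -103.21$)
$-34811 + l = -34811 - \frac{14280827}{138372} = - \frac{4831148519}{138372}$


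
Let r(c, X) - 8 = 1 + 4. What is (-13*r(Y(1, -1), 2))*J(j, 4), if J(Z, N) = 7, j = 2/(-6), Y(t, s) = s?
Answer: -1183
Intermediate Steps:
j = -⅓ (j = 2*(-⅙) = -⅓ ≈ -0.33333)
r(c, X) = 13 (r(c, X) = 8 + (1 + 4) = 8 + 5 = 13)
(-13*r(Y(1, -1), 2))*J(j, 4) = -13*13*7 = -169*7 = -1183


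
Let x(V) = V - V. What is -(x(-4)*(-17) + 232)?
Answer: -232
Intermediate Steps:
x(V) = 0
-(x(-4)*(-17) + 232) = -(0*(-17) + 232) = -(0 + 232) = -1*232 = -232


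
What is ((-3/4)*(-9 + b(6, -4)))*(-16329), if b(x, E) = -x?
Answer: -734805/4 ≈ -1.8370e+5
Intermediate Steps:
((-3/4)*(-9 + b(6, -4)))*(-16329) = ((-3/4)*(-9 - 1*6))*(-16329) = ((-3*¼)*(-9 - 6))*(-16329) = -¾*(-15)*(-16329) = (45/4)*(-16329) = -734805/4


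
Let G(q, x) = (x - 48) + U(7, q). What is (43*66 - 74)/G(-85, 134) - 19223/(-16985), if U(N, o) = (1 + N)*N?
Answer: 24838103/1205935 ≈ 20.597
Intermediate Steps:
U(N, o) = N*(1 + N)
G(q, x) = 8 + x (G(q, x) = (x - 48) + 7*(1 + 7) = (-48 + x) + 7*8 = (-48 + x) + 56 = 8 + x)
(43*66 - 74)/G(-85, 134) - 19223/(-16985) = (43*66 - 74)/(8 + 134) - 19223/(-16985) = (2838 - 74)/142 - 19223*(-1/16985) = 2764*(1/142) + 19223/16985 = 1382/71 + 19223/16985 = 24838103/1205935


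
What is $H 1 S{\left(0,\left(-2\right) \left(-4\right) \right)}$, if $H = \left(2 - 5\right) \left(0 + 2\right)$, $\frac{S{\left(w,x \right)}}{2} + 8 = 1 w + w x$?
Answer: $96$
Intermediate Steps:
$S{\left(w,x \right)} = -16 + 2 w + 2 w x$ ($S{\left(w,x \right)} = -16 + 2 \left(1 w + w x\right) = -16 + 2 \left(w + w x\right) = -16 + \left(2 w + 2 w x\right) = -16 + 2 w + 2 w x$)
$H = -6$ ($H = \left(-3\right) 2 = -6$)
$H 1 S{\left(0,\left(-2\right) \left(-4\right) \right)} = \left(-6\right) 1 \left(-16 + 2 \cdot 0 + 2 \cdot 0 \left(\left(-2\right) \left(-4\right)\right)\right) = - 6 \left(-16 + 0 + 2 \cdot 0 \cdot 8\right) = - 6 \left(-16 + 0 + 0\right) = \left(-6\right) \left(-16\right) = 96$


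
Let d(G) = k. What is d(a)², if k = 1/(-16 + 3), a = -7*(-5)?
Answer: 1/169 ≈ 0.0059172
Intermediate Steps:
a = 35
k = -1/13 (k = 1/(-13) = -1/13 ≈ -0.076923)
d(G) = -1/13
d(a)² = (-1/13)² = 1/169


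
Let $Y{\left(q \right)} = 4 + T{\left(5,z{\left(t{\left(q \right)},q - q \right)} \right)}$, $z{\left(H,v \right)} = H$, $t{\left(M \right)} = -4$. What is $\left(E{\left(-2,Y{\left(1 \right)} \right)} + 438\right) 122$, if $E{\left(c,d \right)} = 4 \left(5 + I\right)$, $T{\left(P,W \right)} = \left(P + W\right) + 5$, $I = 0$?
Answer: $55876$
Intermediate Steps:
$T{\left(P,W \right)} = 5 + P + W$
$Y{\left(q \right)} = 10$ ($Y{\left(q \right)} = 4 + \left(5 + 5 - 4\right) = 4 + 6 = 10$)
$E{\left(c,d \right)} = 20$ ($E{\left(c,d \right)} = 4 \left(5 + 0\right) = 4 \cdot 5 = 20$)
$\left(E{\left(-2,Y{\left(1 \right)} \right)} + 438\right) 122 = \left(20 + 438\right) 122 = 458 \cdot 122 = 55876$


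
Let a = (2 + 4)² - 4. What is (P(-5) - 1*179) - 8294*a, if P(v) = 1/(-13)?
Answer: -3452632/13 ≈ -2.6559e+5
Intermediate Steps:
P(v) = -1/13
a = 32 (a = 6² - 4 = 36 - 4 = 32)
(P(-5) - 1*179) - 8294*a = (-1/13 - 1*179) - 8294*32 = (-1/13 - 179) - 286*928 = -2328/13 - 265408 = -3452632/13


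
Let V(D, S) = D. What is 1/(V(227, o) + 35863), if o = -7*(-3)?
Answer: 1/36090 ≈ 2.7709e-5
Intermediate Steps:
o = 21
1/(V(227, o) + 35863) = 1/(227 + 35863) = 1/36090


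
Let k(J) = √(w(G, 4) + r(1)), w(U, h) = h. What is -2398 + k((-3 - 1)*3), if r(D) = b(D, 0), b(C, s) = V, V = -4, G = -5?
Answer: -2398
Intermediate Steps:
b(C, s) = -4
r(D) = -4
k(J) = 0 (k(J) = √(4 - 4) = √0 = 0)
-2398 + k((-3 - 1)*3) = -2398 + 0 = -2398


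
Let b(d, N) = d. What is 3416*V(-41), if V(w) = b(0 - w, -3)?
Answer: 140056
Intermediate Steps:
V(w) = -w (V(w) = 0 - w = -w)
3416*V(-41) = 3416*(-1*(-41)) = 3416*41 = 140056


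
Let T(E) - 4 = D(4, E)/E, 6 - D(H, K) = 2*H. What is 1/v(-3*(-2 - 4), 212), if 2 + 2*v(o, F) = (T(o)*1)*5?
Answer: 18/157 ≈ 0.11465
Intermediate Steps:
D(H, K) = 6 - 2*H
T(E) = 4 - 2/E (T(E) = 4 + (6 - 2*4)/E = 4 + (6 - 8)/E = 4 - 2/E)
v(o, F) = 9 - 5/o (v(o, F) = -1 + (((4 - 2/o)*1)*5)/2 = -1 + ((4 - 2/o)*5)/2 = -1 + (20 - 10/o)/2 = -1 + (10 - 5/o) = 9 - 5/o)
1/v(-3*(-2 - 4), 212) = 1/(9 - 5*(-1/(3*(-2 - 4)))) = 1/(9 - 5/((-3*(-6)))) = 1/(9 - 5/18) = 1/(157/18) = 18/157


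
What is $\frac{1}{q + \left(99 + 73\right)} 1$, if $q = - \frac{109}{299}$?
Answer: $\frac{299}{51319} \approx 0.0058263$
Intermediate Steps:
$q = - \frac{109}{299}$ ($q = \left(-109\right) \frac{1}{299} = - \frac{109}{299} \approx -0.36455$)
$\frac{1}{q + \left(99 + 73\right)} 1 = \frac{1}{- \frac{109}{299} + \left(99 + 73\right)} 1 = \frac{1}{- \frac{109}{299} + 172} \cdot 1 = \frac{1}{\frac{51319}{299}} \cdot 1 = \frac{299}{51319} \cdot 1 = \frac{299}{51319}$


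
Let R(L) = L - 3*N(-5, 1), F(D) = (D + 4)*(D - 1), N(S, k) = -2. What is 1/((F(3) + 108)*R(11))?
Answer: 1/2074 ≈ 0.00048216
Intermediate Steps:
F(D) = (-1 + D)*(4 + D) (F(D) = (4 + D)*(-1 + D) = (-1 + D)*(4 + D))
R(L) = 6 + L (R(L) = L - 3*(-2) = L + 6 = 6 + L)
1/((F(3) + 108)*R(11)) = 1/(((-4 + 3² + 3*3) + 108)*(6 + 11)) = 1/(((-4 + 9 + 9) + 108)*17) = 1/((14 + 108)*17) = 1/(122*17) = 1/2074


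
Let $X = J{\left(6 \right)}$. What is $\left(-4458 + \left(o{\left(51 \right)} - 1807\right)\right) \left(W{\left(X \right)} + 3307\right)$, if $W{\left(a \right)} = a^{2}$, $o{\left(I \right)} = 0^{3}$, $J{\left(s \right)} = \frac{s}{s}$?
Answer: $-20724620$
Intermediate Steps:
$J{\left(s \right)} = 1$
$X = 1$
$o{\left(I \right)} = 0$
$\left(-4458 + \left(o{\left(51 \right)} - 1807\right)\right) \left(W{\left(X \right)} + 3307\right) = \left(-4458 + \left(0 - 1807\right)\right) \left(1^{2} + 3307\right) = \left(-4458 - 1807\right) \left(1 + 3307\right) = \left(-6265\right) 3308 = -20724620$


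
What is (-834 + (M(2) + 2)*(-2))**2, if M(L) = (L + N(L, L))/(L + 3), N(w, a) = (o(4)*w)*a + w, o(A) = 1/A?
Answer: 705600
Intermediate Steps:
N(w, a) = w + a*w/4 (N(w, a) = (w/4)*a + w = a*w/4 + w = w + a*w/4)
M(L) = (L + L*(4 + L)/4)/(3 + L) (M(L) = (L + L*(4 + L)/4)/(L + 3) = (L + L*(4 + L)/4)/(3 + L))
(-834 + (M(2) + 2)*(-2))**2 = (-834 + ((1/4)*2*(8 + 2)/(3 + 2) + 2)*(-2))**2 = (-834 + ((1/4)*2*10/5 + 2)*(-2))**2 = (-834 + ((1/4)*2*(1/5)*10 + 2)*(-2))**2 = (-834 + (1 + 2)*(-2))**2 = (-834 + 3*(-2))**2 = (-834 - 6)**2 = (-840)**2 = 705600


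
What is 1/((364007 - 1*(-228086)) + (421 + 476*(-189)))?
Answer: 1/502550 ≈ 1.9899e-6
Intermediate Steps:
1/((364007 - 1*(-228086)) + (421 + 476*(-189))) = 1/((364007 + 228086) + (421 - 89964)) = 1/(592093 - 89543) = 1/502550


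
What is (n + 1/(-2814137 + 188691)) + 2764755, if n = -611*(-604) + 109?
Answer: 8227906222967/2625446 ≈ 3.1339e+6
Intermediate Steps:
n = 369153 (n = 369044 + 109 = 369153)
(n + 1/(-2814137 + 188691)) + 2764755 = (369153 + 1/(-2814137 + 188691)) + 2764755 = (369153 + 1/(-2625446)) + 2764755 = (369153 - 1/2625446) + 2764755 = 969191267237/2625446 + 2764755 = 8227906222967/2625446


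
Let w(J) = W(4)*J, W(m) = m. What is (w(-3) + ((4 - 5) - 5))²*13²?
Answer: 54756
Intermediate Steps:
w(J) = 4*J
(w(-3) + ((4 - 5) - 5))²*13² = (4*(-3) + ((4 - 5) - 5))²*13² = (-12 + (-1 - 5))²*169 = (-12 - 6)²*169 = (-18)²*169 = 324*169 = 54756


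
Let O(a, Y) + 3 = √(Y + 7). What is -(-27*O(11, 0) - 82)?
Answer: 1 + 27*√7 ≈ 72.435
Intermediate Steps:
O(a, Y) = -3 + √(7 + Y) (O(a, Y) = -3 + √(Y + 7) = -3 + √(7 + Y))
-(-27*O(11, 0) - 82) = -(-27*(-3 + √(7 + 0)) - 82) = -(-27*(-3 + √7) - 82) = -((81 - 27*√7) - 82) = -(-1 - 27*√7) = 1 + 27*√7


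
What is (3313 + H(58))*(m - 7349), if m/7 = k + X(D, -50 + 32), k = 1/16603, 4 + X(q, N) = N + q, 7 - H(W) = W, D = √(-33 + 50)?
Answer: -406354849124/16603 + 22834*√17 ≈ -2.4381e+7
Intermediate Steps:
D = √17 ≈ 4.1231
H(W) = 7 - W
X(q, N) = -4 + N + q (X(q, N) = -4 + (N + q) = -4 + N + q)
k = 1/16603 ≈ 6.0230e-5
m = -2556855/16603 + 7*√17 (m = 7*(1/16603 + (-4 + (-50 + 32) + √17)) = 7*(1/16603 + (-4 - 18 + √17)) = 7*(1/16603 + (-22 + √17)) = 7*(-365265/16603 + √17) = -2556855/16603 + 7*√17 ≈ -125.14)
(3313 + H(58))*(m - 7349) = (3313 + (7 - 1*58))*((-2556855/16603 + 7*√17) - 7349) = (3313 + (7 - 58))*(-124572302/16603 + 7*√17) = (3313 - 51)*(-124572302/16603 + 7*√17) = 3262*(-124572302/16603 + 7*√17) = -406354849124/16603 + 22834*√17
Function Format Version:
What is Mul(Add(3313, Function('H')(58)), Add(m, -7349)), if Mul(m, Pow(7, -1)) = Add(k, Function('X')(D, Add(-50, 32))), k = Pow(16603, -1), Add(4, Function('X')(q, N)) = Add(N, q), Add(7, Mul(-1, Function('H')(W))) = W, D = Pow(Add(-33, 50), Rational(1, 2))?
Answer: Add(Rational(-406354849124, 16603), Mul(22834, Pow(17, Rational(1, 2)))) ≈ -2.4381e+7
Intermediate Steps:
D = Pow(17, Rational(1, 2)) ≈ 4.1231
Function('H')(W) = Add(7, Mul(-1, W))
Function('X')(q, N) = Add(-4, N, q) (Function('X')(q, N) = Add(-4, Add(N, q)) = Add(-4, N, q))
k = Rational(1, 16603) ≈ 6.0230e-5
m = Add(Rational(-2556855, 16603), Mul(7, Pow(17, Rational(1, 2)))) (m = Mul(7, Add(Rational(1, 16603), Add(-4, Add(-50, 32), Pow(17, Rational(1, 2))))) = Mul(7, Add(Rational(1, 16603), Add(-4, -18, Pow(17, Rational(1, 2))))) = Mul(7, Add(Rational(1, 16603), Add(-22, Pow(17, Rational(1, 2))))) = Mul(7, Add(Rational(-365265, 16603), Pow(17, Rational(1, 2)))) = Add(Rational(-2556855, 16603), Mul(7, Pow(17, Rational(1, 2)))) ≈ -125.14)
Mul(Add(3313, Function('H')(58)), Add(m, -7349)) = Mul(Add(3313, Add(7, Mul(-1, 58))), Add(Add(Rational(-2556855, 16603), Mul(7, Pow(17, Rational(1, 2)))), -7349)) = Mul(Add(3313, Add(7, -58)), Add(Rational(-124572302, 16603), Mul(7, Pow(17, Rational(1, 2))))) = Mul(Add(3313, -51), Add(Rational(-124572302, 16603), Mul(7, Pow(17, Rational(1, 2))))) = Mul(3262, Add(Rational(-124572302, 16603), Mul(7, Pow(17, Rational(1, 2))))) = Add(Rational(-406354849124, 16603), Mul(22834, Pow(17, Rational(1, 2))))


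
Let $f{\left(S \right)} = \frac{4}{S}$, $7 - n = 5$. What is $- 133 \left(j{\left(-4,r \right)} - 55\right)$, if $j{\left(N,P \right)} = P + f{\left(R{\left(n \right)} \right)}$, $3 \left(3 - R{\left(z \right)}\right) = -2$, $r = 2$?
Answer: $\frac{75943}{11} \approx 6903.9$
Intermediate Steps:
$n = 2$ ($n = 7 - 5 = 2$)
$R{\left(z \right)} = \frac{11}{3}$ ($R{\left(z \right)} = 3 - - \frac{2}{3} = 3 + \frac{2}{3} = \frac{11}{3}$)
$j{\left(N,P \right)} = \frac{12}{11} + P$ ($j{\left(N,P \right)} = P + \frac{4}{\frac{11}{3}} = P + 4 \cdot \frac{3}{11} = P + \frac{12}{11} = \frac{12}{11} + P$)
$- 133 \left(j{\left(-4,r \right)} - 55\right) = - 133 \left(\left(\frac{12}{11} + 2\right) - 55\right) = - 133 \left(\frac{34}{11} - 55\right) = \left(-133\right) \left(- \frac{571}{11}\right) = \frac{75943}{11}$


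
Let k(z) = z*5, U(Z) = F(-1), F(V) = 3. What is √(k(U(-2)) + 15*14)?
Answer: 15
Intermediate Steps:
U(Z) = 3
k(z) = 5*z
√(k(U(-2)) + 15*14) = √(5*3 + 15*14) = √(15 + 210) = √225 = 15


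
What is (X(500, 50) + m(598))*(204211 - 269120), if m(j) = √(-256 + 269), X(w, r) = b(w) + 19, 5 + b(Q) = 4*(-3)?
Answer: -129818 - 64909*√13 ≈ -3.6385e+5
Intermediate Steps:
b(Q) = -17 (b(Q) = -5 + 4*(-3) = -5 - 12 = -17)
X(w, r) = 2 (X(w, r) = -17 + 19 = 2)
m(j) = √13
(X(500, 50) + m(598))*(204211 - 269120) = (2 + √13)*(204211 - 269120) = (2 + √13)*(-64909) = -129818 - 64909*√13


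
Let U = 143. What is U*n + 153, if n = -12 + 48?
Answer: 5301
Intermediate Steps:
n = 36
U*n + 153 = 143*36 + 153 = 5148 + 153 = 5301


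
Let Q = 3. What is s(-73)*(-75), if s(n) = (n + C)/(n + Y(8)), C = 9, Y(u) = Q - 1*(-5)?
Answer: -960/13 ≈ -73.846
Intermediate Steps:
Y(u) = 8 (Y(u) = 3 - 1*(-5) = 3 + 5 = 8)
s(n) = (9 + n)/(8 + n) (s(n) = (n + 9)/(n + 8) = (9 + n)/(8 + n))
s(-73)*(-75) = ((9 - 73)/(8 - 73))*(-75) = (-64/(-65))*(-75) = -1/65*(-64)*(-75) = (64/65)*(-75) = -960/13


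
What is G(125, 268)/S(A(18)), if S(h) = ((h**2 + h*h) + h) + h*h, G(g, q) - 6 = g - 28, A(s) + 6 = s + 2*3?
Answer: 103/990 ≈ 0.10404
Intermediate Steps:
A(s) = s (A(s) = -6 + (s + 2*3) = -6 + (s + 6) = -6 + (6 + s) = s)
G(g, q) = -22 + g (G(g, q) = 6 + (g - 28) = 6 + (-28 + g) = -22 + g)
S(h) = h + 3*h**2 (S(h) = ((h**2 + h**2) + h) + h**2 = (2*h**2 + h) + h**2 = (h + 2*h**2) + h**2 = h + 3*h**2)
G(125, 268)/S(A(18)) = (-22 + 125)/((18*(1 + 3*18))) = 103/((18*(1 + 54))) = 103/((18*55)) = 103/990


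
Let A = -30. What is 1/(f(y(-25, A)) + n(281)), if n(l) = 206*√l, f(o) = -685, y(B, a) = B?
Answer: 685/11455291 + 206*√281/11455291 ≈ 0.00036125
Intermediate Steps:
1/(f(y(-25, A)) + n(281)) = 1/(-685 + 206*√281)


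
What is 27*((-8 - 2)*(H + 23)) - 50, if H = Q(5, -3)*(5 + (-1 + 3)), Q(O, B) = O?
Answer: -15710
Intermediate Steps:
H = 35 (H = 5*(5 + (-1 + 3)) = 5*(5 + 2) = 5*7 = 35)
27*((-8 - 2)*(H + 23)) - 50 = 27*((-8 - 2)*(35 + 23)) - 50 = 27*(-10*58) - 50 = 27*(-580) - 50 = -15660 - 50 = -15710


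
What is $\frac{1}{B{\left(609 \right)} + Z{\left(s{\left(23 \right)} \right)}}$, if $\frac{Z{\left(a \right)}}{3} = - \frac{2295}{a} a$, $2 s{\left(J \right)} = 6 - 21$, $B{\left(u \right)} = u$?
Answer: $- \frac{1}{6276} \approx -0.00015934$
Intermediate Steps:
$s{\left(J \right)} = - \frac{15}{2}$ ($s{\left(J \right)} = \frac{6 - 21}{2} = \frac{1}{2} \left(-15\right) = - \frac{15}{2}$)
$Z{\left(a \right)} = -6885$ ($Z{\left(a \right)} = 3 - \frac{2295}{a} a = 3 \left(-2295\right) = -6885$)
$\frac{1}{B{\left(609 \right)} + Z{\left(s{\left(23 \right)} \right)}} = \frac{1}{609 - 6885} = \frac{1}{-6276} = - \frac{1}{6276}$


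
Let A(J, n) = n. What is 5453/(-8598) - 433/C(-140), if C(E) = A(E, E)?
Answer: 1479757/601860 ≈ 2.4586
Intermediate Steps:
C(E) = E
5453/(-8598) - 433/C(-140) = 5453/(-8598) - 433/(-140) = 5453*(-1/8598) - 433*(-1/140) = -5453/8598 + 433/140 = 1479757/601860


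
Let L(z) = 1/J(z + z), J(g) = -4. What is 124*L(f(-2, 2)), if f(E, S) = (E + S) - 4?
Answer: -31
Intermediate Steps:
f(E, S) = -4 + E + S
L(z) = -1/4 (L(z) = 1/(-4) = -1/4)
124*L(f(-2, 2)) = 124*(-1/4) = -31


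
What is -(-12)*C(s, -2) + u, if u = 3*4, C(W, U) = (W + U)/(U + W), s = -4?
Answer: 24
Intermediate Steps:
C(W, U) = 1 (C(W, U) = (U + W)/(U + W) = 1)
u = 12
-(-12)*C(s, -2) + u = -(-12) + 12 = -12*(-1) + 12 = 12 + 12 = 24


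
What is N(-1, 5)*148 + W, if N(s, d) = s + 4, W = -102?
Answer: 342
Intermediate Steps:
N(s, d) = 4 + s
N(-1, 5)*148 + W = (4 - 1)*148 - 102 = 3*148 - 102 = 444 - 102 = 342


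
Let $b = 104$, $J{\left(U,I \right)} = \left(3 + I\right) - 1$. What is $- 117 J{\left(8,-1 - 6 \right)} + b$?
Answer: $689$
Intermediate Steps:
$J{\left(U,I \right)} = 2 + I$
$- 117 J{\left(8,-1 - 6 \right)} + b = - 117 \left(2 - 7\right) + 104 = \left(-117\right) \left(-5\right) + 104 = 585 + 104 = 689$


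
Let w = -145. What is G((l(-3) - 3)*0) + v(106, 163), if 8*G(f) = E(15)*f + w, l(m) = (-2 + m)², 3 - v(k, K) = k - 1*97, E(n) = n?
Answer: -193/8 ≈ -24.125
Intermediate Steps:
v(k, K) = 100 - k (v(k, K) = 3 - (k - 1*97) = 3 - (k - 97) = 3 - (-97 + k) = 3 + (97 - k) = 100 - k)
G(f) = -145/8 + 15*f/8 (G(f) = (15*f - 145)/8 = (-145 + 15*f)/8 = -145/8 + 15*f/8)
G((l(-3) - 3)*0) + v(106, 163) = (-145/8 + 15*(((-2 - 3)² - 3)*0)/8) + (100 - 1*106) = (-145/8 + 15*(((-5)² - 3)*0)/8) + (100 - 106) = (-145/8 + 15*((25 - 3)*0)/8) - 6 = (-145/8 + 15*(22*0)/8) - 6 = (-145/8 + (15/8)*0) - 6 = (-145/8 + 0) - 6 = -145/8 - 6 = -193/8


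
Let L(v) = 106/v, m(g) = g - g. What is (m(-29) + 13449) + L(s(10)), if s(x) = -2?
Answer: 13396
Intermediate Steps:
m(g) = 0
(m(-29) + 13449) + L(s(10)) = (0 + 13449) + 106/(-2) = 13449 + 106*(-½) = 13449 - 53 = 13396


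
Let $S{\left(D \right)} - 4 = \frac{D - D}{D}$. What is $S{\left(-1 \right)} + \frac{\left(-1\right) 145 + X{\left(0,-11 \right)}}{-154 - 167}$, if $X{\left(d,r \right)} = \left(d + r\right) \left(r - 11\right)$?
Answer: $\frac{1187}{321} \approx 3.6978$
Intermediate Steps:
$X{\left(d,r \right)} = \left(-11 + r\right) \left(d + r\right)$ ($X{\left(d,r \right)} = \left(d + r\right) \left(-11 + r\right) = \left(-11 + r\right) \left(d + r\right)$)
$S{\left(D \right)} = 4$ ($S{\left(D \right)} = 4 + \frac{D - D}{D} = 4 + \frac{0}{D} = 4 + 0 = 4$)
$S{\left(-1 \right)} + \frac{\left(-1\right) 145 + X{\left(0,-11 \right)}}{-154 - 167} = 4 + \frac{\left(-1\right) 145 + \left(\left(-11\right)^{2} - 0 - -121 + 0 \left(-11\right)\right)}{-154 - 167} = 4 + \frac{-145 + \left(121 + 0 + 121 + 0\right)}{-321} = 4 + \left(-145 + 242\right) \left(- \frac{1}{321}\right) = 4 + 97 \left(- \frac{1}{321}\right) = 4 - \frac{97}{321} = \frac{1187}{321}$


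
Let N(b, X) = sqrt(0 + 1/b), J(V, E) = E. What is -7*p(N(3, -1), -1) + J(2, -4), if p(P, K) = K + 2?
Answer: -11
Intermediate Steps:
N(b, X) = sqrt(1/b)
p(P, K) = 2 + K
-7*p(N(3, -1), -1) + J(2, -4) = -7*(2 - 1) - 4 = -7*1 - 4 = -7 - 4 = -11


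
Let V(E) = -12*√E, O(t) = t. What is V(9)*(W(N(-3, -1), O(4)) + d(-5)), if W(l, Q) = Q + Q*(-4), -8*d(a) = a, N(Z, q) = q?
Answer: 819/2 ≈ 409.50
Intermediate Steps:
d(a) = -a/8
W(l, Q) = -3*Q (W(l, Q) = Q - 4*Q = -3*Q)
V(9)*(W(N(-3, -1), O(4)) + d(-5)) = (-12*√9)*(-3*4 - ⅛*(-5)) = (-12*3)*(-12 + 5/8) = -36*(-91/8) = 819/2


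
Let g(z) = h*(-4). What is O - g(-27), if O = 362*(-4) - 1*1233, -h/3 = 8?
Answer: -2777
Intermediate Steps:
h = -24 (h = -3*8 = -24)
O = -2681 (O = -1448 - 1233 = -2681)
g(z) = 96 (g(z) = -24*(-4) = 96)
O - g(-27) = -2681 - 1*96 = -2681 - 96 = -2777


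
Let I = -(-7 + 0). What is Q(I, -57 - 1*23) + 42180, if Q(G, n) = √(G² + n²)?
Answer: 42180 + √6449 ≈ 42260.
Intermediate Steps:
I = 7 (I = -1*(-7) = 7)
Q(I, -57 - 1*23) + 42180 = √(7² + (-57 - 1*23)²) + 42180 = √(49 + (-57 - 23)²) + 42180 = √(49 + (-80)²) + 42180 = √(49 + 6400) + 42180 = √6449 + 42180 = 42180 + √6449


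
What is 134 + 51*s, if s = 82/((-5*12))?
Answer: 643/10 ≈ 64.300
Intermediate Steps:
s = -41/30 (s = 82/(-60) = 82*(-1/60) = -41/30 ≈ -1.3667)
134 + 51*s = 134 + 51*(-41/30) = 134 - 697/10 = 643/10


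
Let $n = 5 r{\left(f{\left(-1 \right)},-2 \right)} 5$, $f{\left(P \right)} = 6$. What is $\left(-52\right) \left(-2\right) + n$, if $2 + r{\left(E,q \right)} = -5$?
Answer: $-71$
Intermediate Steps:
$r{\left(E,q \right)} = -7$ ($r{\left(E,q \right)} = -2 - 5 = -7$)
$n = -175$ ($n = 5 \left(-7\right) 5 = \left(-35\right) 5 = -175$)
$\left(-52\right) \left(-2\right) + n = \left(-52\right) \left(-2\right) - 175 = 104 - 175 = -71$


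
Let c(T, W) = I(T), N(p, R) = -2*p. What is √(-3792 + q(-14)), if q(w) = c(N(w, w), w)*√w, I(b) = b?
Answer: 2*√(-948 + 7*I*√14) ≈ 0.85058 + 61.585*I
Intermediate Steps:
c(T, W) = T
q(w) = -2*w^(3/2) (q(w) = (-2*w)*√w = -2*w^(3/2))
√(-3792 + q(-14)) = √(-3792 - (-28)*I*√14) = √(-3792 + 28*I*√14)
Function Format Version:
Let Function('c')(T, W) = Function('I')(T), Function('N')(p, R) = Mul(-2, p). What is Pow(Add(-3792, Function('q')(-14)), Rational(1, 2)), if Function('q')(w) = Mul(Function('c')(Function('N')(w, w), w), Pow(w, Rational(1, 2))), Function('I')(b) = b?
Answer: Mul(2, Pow(Add(-948, Mul(7, I, Pow(14, Rational(1, 2)))), Rational(1, 2))) ≈ Add(0.85058, Mul(61.585, I))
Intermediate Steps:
Function('c')(T, W) = T
Function('q')(w) = Mul(-2, Pow(w, Rational(3, 2))) (Function('q')(w) = Mul(Mul(-2, w), Pow(w, Rational(1, 2))) = Mul(-2, Pow(w, Rational(3, 2))))
Pow(Add(-3792, Function('q')(-14)), Rational(1, 2)) = Pow(Add(-3792, Mul(-2, Pow(-14, Rational(3, 2)))), Rational(1, 2)) = Pow(Add(-3792, Mul(-2, Mul(-14, I, Pow(14, Rational(1, 2))))), Rational(1, 2)) = Pow(Add(-3792, Mul(28, I, Pow(14, Rational(1, 2)))), Rational(1, 2))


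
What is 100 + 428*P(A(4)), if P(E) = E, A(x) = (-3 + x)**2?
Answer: 528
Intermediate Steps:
100 + 428*P(A(4)) = 100 + 428*(-3 + 4)**2 = 100 + 428*1**2 = 100 + 428*1 = 100 + 428 = 528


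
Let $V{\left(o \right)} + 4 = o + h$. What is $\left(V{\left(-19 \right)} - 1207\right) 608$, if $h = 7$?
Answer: $-743584$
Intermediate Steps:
$V{\left(o \right)} = 3 + o$ ($V{\left(o \right)} = -4 + \left(o + 7\right) = -4 + \left(7 + o\right) = 3 + o$)
$\left(V{\left(-19 \right)} - 1207\right) 608 = \left(\left(3 - 19\right) - 1207\right) 608 = \left(-16 - 1207\right) 608 = \left(-1223\right) 608 = -743584$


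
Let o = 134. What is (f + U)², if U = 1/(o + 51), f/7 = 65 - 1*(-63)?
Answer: 27476709121/34225 ≈ 8.0283e+5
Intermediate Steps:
f = 896 (f = 7*(65 - 1*(-63)) = 7*(65 + 63) = 7*128 = 896)
U = 1/185 (U = 1/(134 + 51) = 1/185 ≈ 0.0054054)
(f + U)² = (896 + 1/185)² = (165761/185)² = 27476709121/34225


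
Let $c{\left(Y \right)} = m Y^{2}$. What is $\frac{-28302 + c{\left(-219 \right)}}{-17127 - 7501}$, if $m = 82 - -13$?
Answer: $- \frac{4527993}{24628} \approx -183.86$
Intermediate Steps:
$m = 95$ ($m = 82 + 13 = 95$)
$c{\left(Y \right)} = 95 Y^{2}$
$\frac{-28302 + c{\left(-219 \right)}}{-17127 - 7501} = \frac{-28302 + 95 \left(-219\right)^{2}}{-17127 - 7501} = \frac{-28302 + 95 \cdot 47961}{-24628} = \left(-28302 + 4556295\right) \left(- \frac{1}{24628}\right) = 4527993 \left(- \frac{1}{24628}\right) = - \frac{4527993}{24628}$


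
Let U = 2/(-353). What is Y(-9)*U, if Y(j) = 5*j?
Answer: 90/353 ≈ 0.25496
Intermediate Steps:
U = -2/353 (U = 2*(-1/353) = -2/353 ≈ -0.0056657)
Y(-9)*U = (5*(-9))*(-2/353) = -45*(-2/353) = 90/353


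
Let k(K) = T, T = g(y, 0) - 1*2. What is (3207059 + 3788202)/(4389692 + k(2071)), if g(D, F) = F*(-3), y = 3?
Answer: 6995261/4389690 ≈ 1.5936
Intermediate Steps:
g(D, F) = -3*F
T = -2 (T = -3*0 - 1*2 = 0 - 2 = -2)
k(K) = -2
(3207059 + 3788202)/(4389692 + k(2071)) = (3207059 + 3788202)/(4389692 - 2) = 6995261/4389690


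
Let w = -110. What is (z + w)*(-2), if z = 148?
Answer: -76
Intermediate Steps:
(z + w)*(-2) = (148 - 110)*(-2) = 38*(-2) = -76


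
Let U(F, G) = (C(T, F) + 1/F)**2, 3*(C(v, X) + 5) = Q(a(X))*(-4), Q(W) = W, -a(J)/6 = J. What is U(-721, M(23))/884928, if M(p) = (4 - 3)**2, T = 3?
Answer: 393750552899/10455042192 ≈ 37.661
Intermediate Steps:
a(J) = -6*J
M(p) = 1 (M(p) = 1**2 = 1)
C(v, X) = -5 + 8*X (C(v, X) = -5 + (-6*X*(-4))/3 = -5 + (24*X)/3 = -5 + 8*X)
U(F, G) = (-5 + 1/F + 8*F)**2 (U(F, G) = ((-5 + 8*F) + 1/F)**2 = (-5 + 1/F + 8*F)**2)
U(-721, M(23))/884928 = ((-1 - 721*(5 - 8*(-721)))**2/(-721)**2)/884928 = ((-1 - 721*(5 + 5768))**2/519841)*(1/884928) = ((-1 - 721*5773)**2/519841)*(1/884928) = ((-1 - 4162333)**2/519841)*(1/884928) = ((1/519841)*(-4162334)**2)*(1/884928) = ((1/519841)*17325024327556)*(1/884928) = (17325024327556/519841)*(1/884928) = 393750552899/10455042192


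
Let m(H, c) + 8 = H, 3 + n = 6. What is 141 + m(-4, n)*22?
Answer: -123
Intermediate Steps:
n = 3 (n = -3 + 6 = 3)
m(H, c) = -8 + H
141 + m(-4, n)*22 = 141 + (-8 - 4)*22 = 141 - 12*22 = 141 - 264 = -123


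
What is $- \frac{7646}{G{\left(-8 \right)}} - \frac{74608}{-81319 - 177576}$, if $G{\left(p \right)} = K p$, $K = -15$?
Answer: $- \frac{197055821}{3106740} \approx -63.428$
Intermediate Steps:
$G{\left(p \right)} = - 15 p$
$- \frac{7646}{G{\left(-8 \right)}} - \frac{74608}{-81319 - 177576} = - \frac{7646}{\left(-15\right) \left(-8\right)} - \frac{74608}{-81319 - 177576} = - \frac{7646}{120} - \frac{74608}{-258895} = \left(-7646\right) \frac{1}{120} - - \frac{74608}{258895} = - \frac{3823}{60} + \frac{74608}{258895} = - \frac{197055821}{3106740}$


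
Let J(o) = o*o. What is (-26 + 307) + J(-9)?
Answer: 362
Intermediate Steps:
J(o) = o**2
(-26 + 307) + J(-9) = (-26 + 307) + (-9)**2 = 281 + 81 = 362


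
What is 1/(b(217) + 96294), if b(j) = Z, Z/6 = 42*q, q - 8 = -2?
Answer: 1/97806 ≈ 1.0224e-5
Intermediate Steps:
q = 6 (q = 8 - 2 = 6)
Z = 1512 (Z = 6*(42*6) = 6*252 = 1512)
b(j) = 1512
1/(b(217) + 96294) = 1/(1512 + 96294) = 1/97806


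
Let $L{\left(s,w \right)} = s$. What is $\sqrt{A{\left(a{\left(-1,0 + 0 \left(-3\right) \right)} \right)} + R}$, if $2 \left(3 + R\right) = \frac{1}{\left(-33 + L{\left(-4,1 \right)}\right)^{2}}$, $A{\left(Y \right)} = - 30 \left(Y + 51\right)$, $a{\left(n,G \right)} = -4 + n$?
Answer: $\frac{i \sqrt{7573306}}{74} \approx 37.189 i$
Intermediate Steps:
$A{\left(Y \right)} = -1530 - 30 Y$ ($A{\left(Y \right)} = - 30 \left(51 + Y\right) = -1530 - 30 Y$)
$R = - \frac{8213}{2738}$ ($R = -3 + \frac{1}{2 \left(-33 - 4\right)^{2}} = -3 + \frac{1}{2 \left(-37\right)^{2}} = -3 + \frac{1}{2 \cdot 1369} = -3 + \frac{1}{2} \cdot \frac{1}{1369} = -3 + \frac{1}{2738} = - \frac{8213}{2738} \approx -2.9996$)
$\sqrt{A{\left(a{\left(-1,0 + 0 \left(-3\right) \right)} \right)} + R} = \sqrt{\left(-1530 - 30 \left(-4 - 1\right)\right) - \frac{8213}{2738}} = \sqrt{\left(-1530 - -150\right) - \frac{8213}{2738}} = \sqrt{\left(-1530 + 150\right) - \frac{8213}{2738}} = \sqrt{-1380 - \frac{8213}{2738}} = \sqrt{- \frac{3786653}{2738}} = \frac{i \sqrt{7573306}}{74}$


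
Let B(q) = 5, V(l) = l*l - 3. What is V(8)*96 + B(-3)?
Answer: 5861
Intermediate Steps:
V(l) = -3 + l² (V(l) = l² - 3 = -3 + l²)
V(8)*96 + B(-3) = (-3 + 8²)*96 + 5 = (-3 + 64)*96 + 5 = 61*96 + 5 = 5856 + 5 = 5861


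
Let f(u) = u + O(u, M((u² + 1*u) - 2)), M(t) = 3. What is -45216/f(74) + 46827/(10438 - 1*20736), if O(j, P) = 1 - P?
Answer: -6513971/10298 ≈ -632.55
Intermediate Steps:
f(u) = -2 + u (f(u) = u + (1 - 1*3) = u + (1 - 3) = u - 2 = -2 + u)
-45216/f(74) + 46827/(10438 - 1*20736) = -45216/(-2 + 74) + 46827/(10438 - 1*20736) = -45216/72 + 46827/(10438 - 20736) = -45216*1/72 + 46827/(-10298) = -628 + 46827*(-1/10298) = -628 - 46827/10298 = -6513971/10298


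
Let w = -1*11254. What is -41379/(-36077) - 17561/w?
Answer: 64660439/23882974 ≈ 2.7074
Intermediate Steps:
w = -11254
-41379/(-36077) - 17561/w = -41379/(-36077) - 17561/(-11254) = -41379*(-1/36077) - 17561*(-1/11254) = 41379/36077 + 1033/662 = 64660439/23882974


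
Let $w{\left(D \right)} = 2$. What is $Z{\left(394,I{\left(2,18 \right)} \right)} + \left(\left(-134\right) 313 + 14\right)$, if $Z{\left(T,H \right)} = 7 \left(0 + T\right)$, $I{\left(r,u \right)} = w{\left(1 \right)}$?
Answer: $-39170$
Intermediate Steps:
$I{\left(r,u \right)} = 2$
$Z{\left(T,H \right)} = 7 T$
$Z{\left(394,I{\left(2,18 \right)} \right)} + \left(\left(-134\right) 313 + 14\right) = 7 \cdot 394 + \left(\left(-134\right) 313 + 14\right) = 2758 + \left(-41942 + 14\right) = 2758 - 41928 = -39170$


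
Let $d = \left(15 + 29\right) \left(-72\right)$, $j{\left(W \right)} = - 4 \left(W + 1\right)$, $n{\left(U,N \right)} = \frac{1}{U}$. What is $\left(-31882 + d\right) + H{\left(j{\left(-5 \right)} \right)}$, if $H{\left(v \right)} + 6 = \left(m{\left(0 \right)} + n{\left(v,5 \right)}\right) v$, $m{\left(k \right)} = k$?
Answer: $-35055$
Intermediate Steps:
$j{\left(W \right)} = -4 - 4 W$ ($j{\left(W \right)} = - 4 \left(1 + W\right) = -4 - 4 W$)
$d = -3168$ ($d = 44 \left(-72\right) = -3168$)
$H{\left(v \right)} = -5$ ($H{\left(v \right)} = -6 + \left(0 + \frac{1}{v}\right) v = -6 + \frac{v}{v} = -6 + 1 = -5$)
$\left(-31882 + d\right) + H{\left(j{\left(-5 \right)} \right)} = \left(-31882 - 3168\right) - 5 = -35050 - 5 = -35055$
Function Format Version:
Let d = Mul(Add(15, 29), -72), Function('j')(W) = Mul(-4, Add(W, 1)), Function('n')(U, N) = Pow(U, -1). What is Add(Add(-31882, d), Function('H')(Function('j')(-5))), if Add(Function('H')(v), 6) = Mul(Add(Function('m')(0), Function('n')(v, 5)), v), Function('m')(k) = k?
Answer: -35055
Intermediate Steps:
Function('j')(W) = Add(-4, Mul(-4, W)) (Function('j')(W) = Mul(-4, Add(1, W)) = Add(-4, Mul(-4, W)))
d = -3168 (d = Mul(44, -72) = -3168)
Function('H')(v) = -5 (Function('H')(v) = Add(-6, Mul(Add(0, Pow(v, -1)), v)) = Add(-6, Mul(Pow(v, -1), v)) = Add(-6, 1) = -5)
Add(Add(-31882, d), Function('H')(Function('j')(-5))) = Add(Add(-31882, -3168), -5) = Add(-35050, -5) = -35055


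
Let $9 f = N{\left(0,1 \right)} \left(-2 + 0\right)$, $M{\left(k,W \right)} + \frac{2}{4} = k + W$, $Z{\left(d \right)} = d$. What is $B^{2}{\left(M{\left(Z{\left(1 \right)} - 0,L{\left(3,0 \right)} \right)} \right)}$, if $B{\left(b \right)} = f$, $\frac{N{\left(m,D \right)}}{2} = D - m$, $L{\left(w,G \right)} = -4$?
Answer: $\frac{16}{81} \approx 0.19753$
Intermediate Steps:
$M{\left(k,W \right)} = - \frac{1}{2} + W + k$ ($M{\left(k,W \right)} = - \frac{1}{2} + \left(k + W\right) = - \frac{1}{2} + \left(W + k\right) = - \frac{1}{2} + W + k$)
$N{\left(m,D \right)} = - 2 m + 2 D$ ($N{\left(m,D \right)} = 2 \left(D - m\right) = - 2 m + 2 D$)
$f = - \frac{4}{9}$ ($f = \frac{\left(\left(-2\right) 0 + 2 \cdot 1\right) \left(-2 + 0\right)}{9} = \frac{\left(0 + 2\right) \left(-2\right)}{9} = \frac{2 \left(-2\right)}{9} = \frac{1}{9} \left(-4\right) = - \frac{4}{9} \approx -0.44444$)
$B{\left(b \right)} = - \frac{4}{9}$
$B^{2}{\left(M{\left(Z{\left(1 \right)} - 0,L{\left(3,0 \right)} \right)} \right)} = \left(- \frac{4}{9}\right)^{2} = \frac{16}{81}$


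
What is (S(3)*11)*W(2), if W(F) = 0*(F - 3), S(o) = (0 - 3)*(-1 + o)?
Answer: 0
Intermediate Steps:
S(o) = 3 - 3*o (S(o) = -3*(-1 + o) = 3 - 3*o)
W(F) = 0 (W(F) = 0*(-3 + F) = 0)
(S(3)*11)*W(2) = ((3 - 3*3)*11)*0 = ((3 - 9)*11)*0 = -6*11*0 = -66*0 = 0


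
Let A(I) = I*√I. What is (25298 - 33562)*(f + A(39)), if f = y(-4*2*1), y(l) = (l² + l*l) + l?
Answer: -991680 - 322296*√39 ≈ -3.0044e+6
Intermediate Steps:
y(l) = l + 2*l² (y(l) = (l² + l²) + l = 2*l² + l = l + 2*l²)
A(I) = I^(3/2)
f = 120 (f = (-4*2*1)*(1 + 2*(-4*2*1)) = (-8*1)*(1 + 2*(-8*1)) = -8*(1 + 2*(-8)) = -8*(1 - 16) = -8*(-15) = 120)
(25298 - 33562)*(f + A(39)) = (25298 - 33562)*(120 + 39^(3/2)) = -8264*(120 + 39*√39) = -991680 - 322296*√39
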